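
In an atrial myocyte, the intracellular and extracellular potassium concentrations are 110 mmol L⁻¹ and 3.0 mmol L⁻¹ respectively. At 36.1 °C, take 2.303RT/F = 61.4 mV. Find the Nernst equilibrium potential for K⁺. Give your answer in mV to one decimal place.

E = (61.4/z) · log₁₀([K⁺]_out/[K⁺]_in) with z = +1.
= (61.4/1) · log₁₀(3.0/110) = 61.40 · log₁₀(0.02727)
= 61.40 · (-1.5643) = -96.05 mV

-96.0 mV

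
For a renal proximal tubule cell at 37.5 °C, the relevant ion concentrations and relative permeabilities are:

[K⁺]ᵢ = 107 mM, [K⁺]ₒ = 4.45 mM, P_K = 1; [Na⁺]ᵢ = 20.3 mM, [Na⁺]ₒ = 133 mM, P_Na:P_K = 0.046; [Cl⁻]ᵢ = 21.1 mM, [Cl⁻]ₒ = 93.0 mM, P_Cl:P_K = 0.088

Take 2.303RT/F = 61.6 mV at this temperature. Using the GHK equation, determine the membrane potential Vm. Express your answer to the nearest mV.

-60 mV

Vm = 61.6 · log₁₀[(Σ P·[cation]ₒ + Σ P·[anion]ᵢ) / (Σ P·[cation]ᵢ + Σ P·[anion]ₒ)]
Numerator = 1×4.45 + 0.046×133 + 0.088×21.1 = 12.42
Denominator = 1×107 + 0.046×20.3 + 0.088×93.0 = 116.1
Vm = 61.6 · log₁₀(0.107) = 61.6 × (-0.9706) = -59.79 mV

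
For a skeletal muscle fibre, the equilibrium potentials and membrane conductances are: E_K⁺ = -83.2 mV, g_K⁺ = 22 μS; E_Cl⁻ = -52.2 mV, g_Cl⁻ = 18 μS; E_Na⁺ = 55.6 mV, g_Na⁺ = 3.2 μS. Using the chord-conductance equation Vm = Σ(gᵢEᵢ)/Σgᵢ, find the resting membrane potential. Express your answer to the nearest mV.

Σ gᵢEᵢ = 22·(-83.2) + 18·(-52.2) + 3.2·(55.6) = -2592.08
Σ gᵢ = 22 + 18 + 3.2 = 43.2
Vm = -2592.08 / 43.2 = -60.00 mV

-60 mV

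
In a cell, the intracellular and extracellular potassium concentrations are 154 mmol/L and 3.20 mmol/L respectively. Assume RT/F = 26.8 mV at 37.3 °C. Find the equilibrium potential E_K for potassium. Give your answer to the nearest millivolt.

-104 mV

E = (26.8/z) · ln([K⁺]_out/[K⁺]_in) with z = +1.
= (26.8/1) · ln(3.20/154) = 26.80 · ln(0.02078)
= 26.80 · (-3.8738) = -103.82 mV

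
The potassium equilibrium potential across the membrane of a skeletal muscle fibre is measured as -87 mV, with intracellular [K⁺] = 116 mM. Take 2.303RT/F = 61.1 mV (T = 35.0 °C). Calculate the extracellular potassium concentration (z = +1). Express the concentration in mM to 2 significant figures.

Nernst: E = (61.1/1) · log₁₀([out]/[in]), so log₁₀([out]/[in]) = -87.0 × 1 / 61.1 = -1.4239.
[out]/[in] = 10^(-1.4239) = 0.03768.
[out] = 0.03768 × 116 = 4.371 mM.

4.4 mM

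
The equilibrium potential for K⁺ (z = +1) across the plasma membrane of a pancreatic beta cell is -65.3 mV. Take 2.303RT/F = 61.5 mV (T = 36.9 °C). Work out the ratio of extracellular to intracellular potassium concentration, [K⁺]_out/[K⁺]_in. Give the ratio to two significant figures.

log₁₀([out]/[in]) = E·z/(61.5) = -65.3 × 1 / 61.5 = -1.0618
[out]/[in] = 10^(-1.0618) = 0.08674

0.087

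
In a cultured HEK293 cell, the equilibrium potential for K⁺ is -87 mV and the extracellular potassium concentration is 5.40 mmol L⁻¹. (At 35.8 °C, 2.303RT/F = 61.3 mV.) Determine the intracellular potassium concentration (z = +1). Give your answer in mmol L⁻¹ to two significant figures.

140 mmol L⁻¹

Nernst: E = (61.3/1) · log₁₀([out]/[in]), so log₁₀([out]/[in]) = -87.0 × 1 / 61.3 = -1.4192.
[out]/[in] = 10^(-1.4192) = 0.03808.
[in] = 5.40 / 0.03808 = 141.8 mmol L⁻¹.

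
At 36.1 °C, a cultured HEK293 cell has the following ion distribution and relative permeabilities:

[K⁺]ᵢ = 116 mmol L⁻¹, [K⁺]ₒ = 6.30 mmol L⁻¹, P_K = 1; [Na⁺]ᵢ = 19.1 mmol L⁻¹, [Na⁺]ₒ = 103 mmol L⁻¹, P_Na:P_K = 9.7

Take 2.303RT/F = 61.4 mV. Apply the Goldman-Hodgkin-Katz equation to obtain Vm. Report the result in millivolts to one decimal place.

Vm = 61.4 · log₁₀[(Σ P·[cation]ₒ + Σ P·[anion]ᵢ) / (Σ P·[cation]ᵢ + Σ P·[anion]ₒ)]
Numerator = 1×6.30 + 9.7×103 = 1005
Denominator = 1×116 + 9.7×19.1 = 301.3
Vm = 61.4 · log₁₀(3.3372) = 61.4 × (0.5234) = 32.14 mV

32.1 mV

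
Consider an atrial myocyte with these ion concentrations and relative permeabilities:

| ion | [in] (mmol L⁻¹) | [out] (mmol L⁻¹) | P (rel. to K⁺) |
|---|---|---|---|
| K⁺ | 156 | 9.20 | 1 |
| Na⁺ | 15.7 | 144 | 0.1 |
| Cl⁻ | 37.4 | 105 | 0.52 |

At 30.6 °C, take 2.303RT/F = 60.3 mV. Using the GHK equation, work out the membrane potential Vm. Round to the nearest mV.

-42 mV

Vm = 60.3 · log₁₀[(Σ P·[cation]ₒ + Σ P·[anion]ᵢ) / (Σ P·[cation]ᵢ + Σ P·[anion]ₒ)]
Numerator = 1×9.20 + 0.1×144 + 0.52×37.4 = 43.05
Denominator = 1×156 + 0.1×15.7 + 0.52×105 = 212.2
Vm = 60.3 · log₁₀(0.20289) = 60.3 × (-0.6927) = -41.77 mV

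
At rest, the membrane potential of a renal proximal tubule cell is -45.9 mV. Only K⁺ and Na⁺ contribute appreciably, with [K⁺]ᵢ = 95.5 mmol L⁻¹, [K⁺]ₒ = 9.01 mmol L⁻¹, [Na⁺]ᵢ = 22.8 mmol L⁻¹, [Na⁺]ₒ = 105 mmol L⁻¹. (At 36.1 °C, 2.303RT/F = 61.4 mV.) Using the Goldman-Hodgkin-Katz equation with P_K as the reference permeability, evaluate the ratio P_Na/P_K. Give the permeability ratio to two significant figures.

Let α = P_Na/P_K. GHK: Vm = 61.4·log₁₀[(Kₒ + α·Naₒ)/(Kᵢ + α·Naᵢ)].
10^(Vm/61.4) = 10^(-45.9/61.4) = 0.17883
So 0.17883·(Kᵢ + α·Naᵢ) = Kₒ + α·Naₒ → α = (0.17883·95.5 − 9.01) / (105.0 − 0.17883·22.8)
α = (17.08 − 9.01) / (105.0 − 4.077) = 8.068/100.9 = 0.07995

0.080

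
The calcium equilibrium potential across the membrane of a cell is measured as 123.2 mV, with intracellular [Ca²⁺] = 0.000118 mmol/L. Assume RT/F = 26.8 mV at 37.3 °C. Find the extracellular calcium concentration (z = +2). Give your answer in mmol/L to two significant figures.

Nernst: E = (26.8/2) · ln([out]/[in]), so ln([out]/[in]) = 123.2 × 2 / 26.8 = 9.1940.
[out]/[in] = e^(9.1940) = 9838.
[out] = 9838 × 0.000118 = 1.161 mmol/L.

1.2 mmol/L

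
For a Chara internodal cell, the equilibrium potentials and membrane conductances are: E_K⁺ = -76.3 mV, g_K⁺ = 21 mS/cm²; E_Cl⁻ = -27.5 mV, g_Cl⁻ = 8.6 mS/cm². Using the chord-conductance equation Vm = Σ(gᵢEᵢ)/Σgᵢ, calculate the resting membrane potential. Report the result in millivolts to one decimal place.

-62.1 mV

Σ gᵢEᵢ = 21·(-76.3) + 8.6·(-27.5) = -1838.80
Σ gᵢ = 21 + 8.6 = 29.6
Vm = -1838.80 / 29.6 = -62.12 mV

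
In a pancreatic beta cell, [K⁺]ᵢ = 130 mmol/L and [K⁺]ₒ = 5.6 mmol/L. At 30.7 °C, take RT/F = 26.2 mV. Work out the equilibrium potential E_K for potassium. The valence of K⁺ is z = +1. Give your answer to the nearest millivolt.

E = (26.2/z) · ln([K⁺]_out/[K⁺]_in) with z = +1.
= (26.2/1) · ln(5.6/130) = 26.20 · ln(0.04308)
= 26.20 · (-3.1448) = -82.39 mV

-82 mV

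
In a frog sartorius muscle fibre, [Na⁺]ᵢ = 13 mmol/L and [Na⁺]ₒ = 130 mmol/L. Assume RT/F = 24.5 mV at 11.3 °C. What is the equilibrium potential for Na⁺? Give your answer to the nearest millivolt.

56 mV

E = (24.5/z) · ln([Na⁺]_out/[Na⁺]_in) with z = +1.
= (24.5/1) · ln(130/13) = 24.50 · ln(10)
= 24.50 · (2.3026) = 56.41 mV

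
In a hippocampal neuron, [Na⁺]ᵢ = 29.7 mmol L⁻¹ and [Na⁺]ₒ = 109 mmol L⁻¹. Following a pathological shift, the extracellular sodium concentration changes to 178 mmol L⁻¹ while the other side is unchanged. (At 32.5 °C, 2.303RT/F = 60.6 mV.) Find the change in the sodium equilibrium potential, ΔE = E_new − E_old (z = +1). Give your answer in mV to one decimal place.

12.9 mV

E_old = (60.6/1)·log₁₀(109/29.7) = 34.22 mV
E_new = (60.6/1)·log₁₀(178/29.7) = 47.13 mV
ΔE = 47.13 − (34.22) = 12.91 mV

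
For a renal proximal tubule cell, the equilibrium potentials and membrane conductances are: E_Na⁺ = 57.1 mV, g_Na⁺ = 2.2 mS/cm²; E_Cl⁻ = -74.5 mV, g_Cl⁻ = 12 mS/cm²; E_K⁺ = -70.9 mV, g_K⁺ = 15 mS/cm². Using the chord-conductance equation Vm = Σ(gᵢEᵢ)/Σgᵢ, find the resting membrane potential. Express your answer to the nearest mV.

-63 mV

Σ gᵢEᵢ = 2.2·(57.1) + 12·(-74.5) + 15·(-70.9) = -1831.88
Σ gᵢ = 2.2 + 12 + 15 = 29.2
Vm = -1831.88 / 29.2 = -62.74 mV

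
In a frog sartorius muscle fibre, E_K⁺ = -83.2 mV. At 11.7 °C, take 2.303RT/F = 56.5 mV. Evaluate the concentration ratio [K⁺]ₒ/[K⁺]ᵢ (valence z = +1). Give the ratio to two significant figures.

log₁₀([out]/[in]) = E·z/(56.5) = -83.2 × 1 / 56.5 = -1.4726
[out]/[in] = 10^(-1.4726) = 0.03368

0.034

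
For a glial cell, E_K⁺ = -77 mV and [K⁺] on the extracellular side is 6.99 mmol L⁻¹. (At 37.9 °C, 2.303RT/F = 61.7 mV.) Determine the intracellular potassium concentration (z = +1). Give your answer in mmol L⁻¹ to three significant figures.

Nernst: E = (61.7/1) · log₁₀([out]/[in]), so log₁₀([out]/[in]) = -77.0 × 1 / 61.7 = -1.2480.
[out]/[in] = 10^(-1.2480) = 0.0565.
[in] = 6.99 / 0.0565 = 123.7 mmol L⁻¹.

124 mmol L⁻¹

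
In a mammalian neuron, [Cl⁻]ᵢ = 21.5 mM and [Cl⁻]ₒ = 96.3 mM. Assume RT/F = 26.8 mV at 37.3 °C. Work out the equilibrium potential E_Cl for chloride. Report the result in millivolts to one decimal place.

E = (26.8/z) · ln([Cl⁻]_out/[Cl⁻]_in) with z = -1.
For an anion, dividing by z = -1 reverses the sign.
= (26.8/-1) · ln(96.3/21.5) = -26.80 · ln(4.479)
= -26.80 · (1.4994) = -40.18 mV

-40.2 mV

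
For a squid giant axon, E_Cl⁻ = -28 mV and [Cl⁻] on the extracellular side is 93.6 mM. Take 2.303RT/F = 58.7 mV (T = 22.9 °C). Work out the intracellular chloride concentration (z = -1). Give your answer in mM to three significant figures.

31.2 mM

Nernst: E = (58.7/-1) · log₁₀([out]/[in]), so log₁₀([out]/[in]) = -28.0 × -1 / 58.7 = 0.4770.
[out]/[in] = 10^(0.4770) = 2.999.
[in] = 93.6 / 2.999 = 31.21 mM.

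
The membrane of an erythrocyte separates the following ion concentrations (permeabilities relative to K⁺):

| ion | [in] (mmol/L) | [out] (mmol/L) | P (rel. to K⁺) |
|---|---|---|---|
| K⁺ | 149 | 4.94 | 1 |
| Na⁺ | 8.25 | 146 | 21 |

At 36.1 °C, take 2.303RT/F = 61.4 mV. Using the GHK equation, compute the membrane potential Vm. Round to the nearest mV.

Vm = 61.4 · log₁₀[(Σ P·[cation]ₒ + Σ P·[anion]ᵢ) / (Σ P·[cation]ᵢ + Σ P·[anion]ₒ)]
Numerator = 1×4.94 + 21×146 = 3071
Denominator = 1×149 + 21×8.25 = 322.2
Vm = 61.4 · log₁₀(9.5297) = 61.4 × (0.9791) = 60.12 mV

60 mV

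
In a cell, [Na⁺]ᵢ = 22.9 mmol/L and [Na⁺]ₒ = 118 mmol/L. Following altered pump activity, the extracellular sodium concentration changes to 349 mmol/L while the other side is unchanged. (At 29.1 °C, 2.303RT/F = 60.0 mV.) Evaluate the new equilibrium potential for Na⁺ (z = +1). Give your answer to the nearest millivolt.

After the shift: [Na⁺]_out = 349, [Na⁺]_in = 22.9 mmol/L.
E_new = (60.0/1)·log₁₀(349/22.9) = 60.00 · (1.1830) = 70.98 mV

71 mV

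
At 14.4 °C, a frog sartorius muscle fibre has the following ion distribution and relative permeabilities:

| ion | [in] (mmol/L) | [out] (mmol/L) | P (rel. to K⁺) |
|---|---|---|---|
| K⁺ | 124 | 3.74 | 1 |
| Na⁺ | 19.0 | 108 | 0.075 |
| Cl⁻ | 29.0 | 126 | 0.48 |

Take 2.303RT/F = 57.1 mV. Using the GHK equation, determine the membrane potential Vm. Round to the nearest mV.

Vm = 57.1 · log₁₀[(Σ P·[cation]ₒ + Σ P·[anion]ᵢ) / (Σ P·[cation]ᵢ + Σ P·[anion]ₒ)]
Numerator = 1×3.74 + 0.075×108 + 0.48×29.0 = 25.76
Denominator = 1×124 + 0.075×19.0 + 0.48×126 = 185.9
Vm = 57.1 · log₁₀(0.13857) = 57.1 × (-0.8583) = -49.01 mV

-49 mV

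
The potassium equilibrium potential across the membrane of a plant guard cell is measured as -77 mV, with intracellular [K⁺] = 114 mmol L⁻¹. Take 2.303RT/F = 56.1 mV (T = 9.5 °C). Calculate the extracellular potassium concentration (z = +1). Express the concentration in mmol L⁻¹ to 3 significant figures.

Nernst: E = (56.1/1) · log₁₀([out]/[in]), so log₁₀([out]/[in]) = -77.0 × 1 / 56.1 = -1.3725.
[out]/[in] = 10^(-1.3725) = 0.04241.
[out] = 0.04241 × 114 = 4.835 mmol L⁻¹.

4.83 mmol L⁻¹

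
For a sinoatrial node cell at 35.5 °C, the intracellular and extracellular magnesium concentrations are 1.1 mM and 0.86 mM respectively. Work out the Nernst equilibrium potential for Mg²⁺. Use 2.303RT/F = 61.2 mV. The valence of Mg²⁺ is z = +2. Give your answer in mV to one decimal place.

-3.3 mV

E = (61.2/z) · log₁₀([Mg²⁺]_out/[Mg²⁺]_in) with z = +2.
= (61.2/2) · log₁₀(0.86/1.1) = 30.60 · log₁₀(0.7818)
= 30.60 · (-0.1069) = -3.27 mV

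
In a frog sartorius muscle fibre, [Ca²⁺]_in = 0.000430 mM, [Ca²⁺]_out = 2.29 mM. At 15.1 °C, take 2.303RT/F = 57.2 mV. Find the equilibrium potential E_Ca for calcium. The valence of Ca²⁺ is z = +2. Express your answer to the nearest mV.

E = (57.2/z) · log₁₀([Ca²⁺]_out/[Ca²⁺]_in) with z = +2.
= (57.2/2) · log₁₀(2.29/0.000430) = 28.60 · log₁₀(5326)
= 28.60 · (3.7264) = 106.57 mV

107 mV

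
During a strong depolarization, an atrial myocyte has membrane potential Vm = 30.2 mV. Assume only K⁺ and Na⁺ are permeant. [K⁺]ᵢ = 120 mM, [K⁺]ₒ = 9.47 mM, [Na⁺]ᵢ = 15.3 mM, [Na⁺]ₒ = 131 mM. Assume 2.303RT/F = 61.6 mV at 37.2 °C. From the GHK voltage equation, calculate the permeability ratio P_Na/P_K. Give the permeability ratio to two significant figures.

4.3

Let α = P_Na/P_K. GHK: Vm = 61.6·log₁₀[(Kₒ + α·Naₒ)/(Kᵢ + α·Naᵢ)].
10^(Vm/61.6) = 10^(30.2/61.6) = 3.0921
So 3.0921·(Kᵢ + α·Naᵢ) = Kₒ + α·Naₒ → α = (3.0921·120.0 − 9.47) / (131.0 − 3.0921·15.3)
α = (371.1 − 9.47) / (131.0 − 47.31) = 361.6/83.69 = 4.321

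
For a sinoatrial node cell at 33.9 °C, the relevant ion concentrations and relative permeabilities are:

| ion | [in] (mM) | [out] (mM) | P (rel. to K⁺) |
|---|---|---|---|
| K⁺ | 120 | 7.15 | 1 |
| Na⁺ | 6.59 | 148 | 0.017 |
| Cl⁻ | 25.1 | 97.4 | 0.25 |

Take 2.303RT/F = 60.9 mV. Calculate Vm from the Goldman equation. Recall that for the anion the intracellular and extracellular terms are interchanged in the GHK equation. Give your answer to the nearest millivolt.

-58 mV

Vm = 60.9 · log₁₀[(Σ P·[cation]ₒ + Σ P·[anion]ᵢ) / (Σ P·[cation]ᵢ + Σ P·[anion]ₒ)]
Numerator = 1×7.15 + 0.017×148 + 0.25×25.1 = 15.94
Denominator = 1×120 + 0.017×6.59 + 0.25×97.4 = 144.5
Vm = 60.9 · log₁₀(0.11035) = 60.9 × (-0.9572) = -58.30 mV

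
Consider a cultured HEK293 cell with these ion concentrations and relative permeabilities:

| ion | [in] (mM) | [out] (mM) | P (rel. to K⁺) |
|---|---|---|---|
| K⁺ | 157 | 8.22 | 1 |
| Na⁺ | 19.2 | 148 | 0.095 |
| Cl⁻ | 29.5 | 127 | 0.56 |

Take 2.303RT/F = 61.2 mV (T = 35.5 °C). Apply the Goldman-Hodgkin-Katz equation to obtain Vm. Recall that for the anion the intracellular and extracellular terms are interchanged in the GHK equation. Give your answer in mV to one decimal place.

Vm = 61.2 · log₁₀[(Σ P·[cation]ₒ + Σ P·[anion]ᵢ) / (Σ P·[cation]ᵢ + Σ P·[anion]ₒ)]
Numerator = 1×8.22 + 0.095×148 + 0.56×29.5 = 38.8
Denominator = 1×157 + 0.095×19.2 + 0.56×127 = 229.9
Vm = 61.2 · log₁₀(0.16874) = 61.2 × (-0.7728) = -47.29 mV

-47.3 mV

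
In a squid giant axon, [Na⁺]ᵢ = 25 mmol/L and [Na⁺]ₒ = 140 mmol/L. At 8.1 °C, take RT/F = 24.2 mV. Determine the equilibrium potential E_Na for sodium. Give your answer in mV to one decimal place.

E = (24.2/z) · ln([Na⁺]_out/[Na⁺]_in) with z = +1.
= (24.2/1) · ln(140/25) = 24.20 · ln(5.6)
= 24.20 · (1.7228) = 41.69 mV

41.7 mV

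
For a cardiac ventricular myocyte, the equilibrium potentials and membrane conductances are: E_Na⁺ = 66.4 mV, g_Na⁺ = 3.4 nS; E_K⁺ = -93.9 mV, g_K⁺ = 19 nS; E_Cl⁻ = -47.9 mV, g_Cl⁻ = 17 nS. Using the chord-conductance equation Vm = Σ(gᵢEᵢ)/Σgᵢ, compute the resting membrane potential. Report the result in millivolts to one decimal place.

Σ gᵢEᵢ = 3.4·(66.4) + 19·(-93.9) + 17·(-47.9) = -2372.64
Σ gᵢ = 3.4 + 19 + 17 = 39.4
Vm = -2372.64 / 39.4 = -60.22 mV

-60.2 mV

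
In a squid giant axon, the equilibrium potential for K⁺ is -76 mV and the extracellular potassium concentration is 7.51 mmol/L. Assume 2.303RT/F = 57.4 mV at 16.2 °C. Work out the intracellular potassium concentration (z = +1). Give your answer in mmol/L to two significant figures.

Nernst: E = (57.4/1) · log₁₀([out]/[in]), so log₁₀([out]/[in]) = -76.0 × 1 / 57.4 = -1.3240.
[out]/[in] = 10^(-1.3240) = 0.04742.
[in] = 7.51 / 0.04742 = 158.4 mmol/L.

160 mmol/L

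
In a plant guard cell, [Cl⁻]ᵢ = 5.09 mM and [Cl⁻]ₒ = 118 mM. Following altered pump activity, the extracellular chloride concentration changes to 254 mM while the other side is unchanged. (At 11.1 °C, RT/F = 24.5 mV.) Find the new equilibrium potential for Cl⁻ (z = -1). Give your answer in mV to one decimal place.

After the shift: [Cl⁻]_out = 254, [Cl⁻]_in = 5.09 mM.
E_new = (24.5/-1)·ln(254/5.09) = -24.50 · (3.9101) = -95.80 mV

-95.8 mV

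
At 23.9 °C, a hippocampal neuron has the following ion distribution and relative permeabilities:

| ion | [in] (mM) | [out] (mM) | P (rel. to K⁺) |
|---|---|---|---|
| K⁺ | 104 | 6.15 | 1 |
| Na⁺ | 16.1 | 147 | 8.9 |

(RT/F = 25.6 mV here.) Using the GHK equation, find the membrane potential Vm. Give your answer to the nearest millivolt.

43 mV

Vm = 25.6 · ln[(Σ P·[cation]ₒ + Σ P·[anion]ᵢ) / (Σ P·[cation]ᵢ + Σ P·[anion]ₒ)]
Numerator = 1×6.15 + 8.9×147 = 1314
Denominator = 1×104 + 8.9×16.1 = 247.3
Vm = 25.6 · ln(5.3154) = 25.6 × (1.6706) = 42.77 mV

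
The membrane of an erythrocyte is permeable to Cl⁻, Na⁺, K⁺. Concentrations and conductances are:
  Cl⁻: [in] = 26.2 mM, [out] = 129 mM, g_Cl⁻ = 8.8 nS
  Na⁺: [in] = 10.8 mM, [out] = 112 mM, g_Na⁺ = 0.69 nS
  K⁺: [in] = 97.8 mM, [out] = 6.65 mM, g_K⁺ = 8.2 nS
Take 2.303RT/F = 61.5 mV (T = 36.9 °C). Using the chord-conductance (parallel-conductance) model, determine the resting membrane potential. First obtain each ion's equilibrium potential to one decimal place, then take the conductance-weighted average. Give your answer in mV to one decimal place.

-52.0 mV

E_Cl⁻ = (61.5/-1)·log₁₀(129/26.2) = -42.6 mV
E_Na⁺ = (61.5/1)·log₁₀(112/10.8) = 62.5 mV
E_K⁺ = (61.5/1)·log₁₀(6.65/97.8) = -71.8 mV
Vm = (Σ gᵢEᵢ)/(Σ gᵢ) = (8.8·-42.6 + 0.69·62.5 + 8.2·-71.8) / (8.8 + 0.69 + 8.2)
= -920.51 / 17.69 = -52.04 mV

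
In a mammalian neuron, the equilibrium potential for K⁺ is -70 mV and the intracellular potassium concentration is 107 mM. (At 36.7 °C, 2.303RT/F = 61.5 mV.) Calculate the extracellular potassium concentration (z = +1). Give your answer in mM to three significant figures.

Nernst: E = (61.5/1) · log₁₀([out]/[in]), so log₁₀([out]/[in]) = -70.0 × 1 / 61.5 = -1.1382.
[out]/[in] = 10^(-1.1382) = 0.07274.
[out] = 0.07274 × 107 = 7.783 mM.

7.78 mM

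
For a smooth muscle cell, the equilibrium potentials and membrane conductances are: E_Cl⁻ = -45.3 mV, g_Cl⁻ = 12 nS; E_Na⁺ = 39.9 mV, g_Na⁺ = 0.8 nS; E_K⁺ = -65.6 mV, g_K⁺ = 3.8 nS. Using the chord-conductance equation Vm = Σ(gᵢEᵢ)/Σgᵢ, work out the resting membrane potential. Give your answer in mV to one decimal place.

Σ gᵢEᵢ = 12·(-45.3) + 0.8·(39.9) + 3.8·(-65.6) = -760.96
Σ gᵢ = 12 + 0.8 + 3.8 = 16.6
Vm = -760.96 / 16.6 = -45.84 mV

-45.8 mV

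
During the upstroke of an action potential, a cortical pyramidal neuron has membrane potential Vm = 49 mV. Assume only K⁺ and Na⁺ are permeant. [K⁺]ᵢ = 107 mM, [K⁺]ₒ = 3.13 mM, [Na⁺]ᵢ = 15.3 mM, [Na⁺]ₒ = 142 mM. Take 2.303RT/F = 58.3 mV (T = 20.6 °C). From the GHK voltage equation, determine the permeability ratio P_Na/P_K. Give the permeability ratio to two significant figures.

20

Let α = P_Na/P_K. GHK: Vm = 58.3·log₁₀[(Kₒ + α·Naₒ)/(Kᵢ + α·Naᵢ)].
10^(Vm/58.3) = 10^(49.0/58.3) = 6.926
So 6.926·(Kᵢ + α·Naᵢ) = Kₒ + α·Naₒ → α = (6.926·107.0 − 3.13) / (142.0 − 6.926·15.3)
α = (741.1 − 3.13) / (142.0 − 106) = 737.9/36.03 = 20.48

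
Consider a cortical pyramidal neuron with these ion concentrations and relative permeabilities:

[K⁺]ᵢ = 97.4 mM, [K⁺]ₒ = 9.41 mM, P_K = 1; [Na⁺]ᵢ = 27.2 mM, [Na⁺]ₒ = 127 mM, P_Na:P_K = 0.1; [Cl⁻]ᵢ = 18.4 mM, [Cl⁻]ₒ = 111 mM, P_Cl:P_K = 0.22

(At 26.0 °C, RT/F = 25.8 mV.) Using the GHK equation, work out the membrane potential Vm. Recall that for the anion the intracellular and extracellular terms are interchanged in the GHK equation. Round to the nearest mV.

Vm = 25.8 · ln[(Σ P·[cation]ₒ + Σ P·[anion]ᵢ) / (Σ P·[cation]ᵢ + Σ P·[anion]ₒ)]
Numerator = 1×9.41 + 0.1×127 + 0.22×18.4 = 26.16
Denominator = 1×97.4 + 0.1×27.2 + 0.22×111 = 124.5
Vm = 25.8 · ln(0.21004) = 25.8 × (-1.5605) = -40.26 mV

-40 mV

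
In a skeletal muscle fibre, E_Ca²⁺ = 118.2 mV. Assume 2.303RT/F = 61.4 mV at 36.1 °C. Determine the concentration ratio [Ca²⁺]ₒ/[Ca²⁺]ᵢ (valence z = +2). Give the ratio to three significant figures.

7080

log₁₀([out]/[in]) = E·z/(61.4) = 118.2 × 2 / 61.4 = 3.8502
[out]/[in] = 10^(3.8502) = 7082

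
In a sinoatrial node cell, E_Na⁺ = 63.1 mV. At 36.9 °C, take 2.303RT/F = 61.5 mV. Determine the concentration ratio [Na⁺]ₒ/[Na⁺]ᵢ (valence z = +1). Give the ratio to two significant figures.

11

log₁₀([out]/[in]) = E·z/(61.5) = 63.1 × 1 / 61.5 = 1.0260
[out]/[in] = 10^(1.0260) = 10.62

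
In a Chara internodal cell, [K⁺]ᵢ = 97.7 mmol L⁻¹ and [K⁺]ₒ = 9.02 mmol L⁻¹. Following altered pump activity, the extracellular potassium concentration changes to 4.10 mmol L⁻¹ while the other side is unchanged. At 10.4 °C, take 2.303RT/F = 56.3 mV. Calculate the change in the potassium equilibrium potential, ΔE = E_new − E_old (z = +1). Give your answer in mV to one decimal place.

-19.3 mV

E_old = (56.3/1)·log₁₀(9.02/97.7) = -58.25 mV
E_new = (56.3/1)·log₁₀(4.10/97.7) = -77.53 mV
ΔE = -77.53 − (-58.25) = -19.28 mV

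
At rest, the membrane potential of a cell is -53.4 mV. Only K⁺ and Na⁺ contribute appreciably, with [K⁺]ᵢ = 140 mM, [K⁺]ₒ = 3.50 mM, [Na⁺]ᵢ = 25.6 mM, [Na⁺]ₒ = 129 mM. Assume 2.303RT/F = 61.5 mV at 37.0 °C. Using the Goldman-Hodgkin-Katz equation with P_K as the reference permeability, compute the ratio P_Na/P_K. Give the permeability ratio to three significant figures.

0.123

Let α = P_Na/P_K. GHK: Vm = 61.5·log₁₀[(Kₒ + α·Naₒ)/(Kᵢ + α·Naᵢ)].
10^(Vm/61.5) = 10^(-53.4/61.5) = 0.13543
So 0.13543·(Kᵢ + α·Naᵢ) = Kₒ + α·Naₒ → α = (0.13543·140.0 − 3.5) / (129.0 − 0.13543·25.6)
α = (18.96 − 3.5) / (129.0 − 3.467) = 15.46/125.5 = 0.1232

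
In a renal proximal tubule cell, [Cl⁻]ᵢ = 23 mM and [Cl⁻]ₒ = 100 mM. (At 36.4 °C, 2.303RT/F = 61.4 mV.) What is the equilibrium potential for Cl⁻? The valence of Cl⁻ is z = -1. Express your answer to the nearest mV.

E = (61.4/z) · log₁₀([Cl⁻]_out/[Cl⁻]_in) with z = -1.
For an anion, dividing by z = -1 reverses the sign.
= (61.4/-1) · log₁₀(100/23) = -61.40 · log₁₀(4.348)
= -61.40 · (0.6383) = -39.19 mV

-39 mV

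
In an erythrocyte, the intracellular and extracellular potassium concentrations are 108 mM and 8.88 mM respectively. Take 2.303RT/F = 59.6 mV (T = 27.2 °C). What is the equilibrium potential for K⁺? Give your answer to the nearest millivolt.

-65 mV

E = (59.6/z) · log₁₀([K⁺]_out/[K⁺]_in) with z = +1.
= (59.6/1) · log₁₀(8.88/108) = 59.60 · log₁₀(0.08222)
= 59.60 · (-1.0850) = -64.67 mV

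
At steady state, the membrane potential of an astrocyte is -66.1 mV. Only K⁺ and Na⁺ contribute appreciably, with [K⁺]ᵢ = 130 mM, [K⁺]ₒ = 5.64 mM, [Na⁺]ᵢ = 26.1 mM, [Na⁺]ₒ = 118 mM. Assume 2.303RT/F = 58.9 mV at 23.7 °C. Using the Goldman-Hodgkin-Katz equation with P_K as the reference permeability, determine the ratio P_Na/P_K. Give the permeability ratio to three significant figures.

Let α = P_Na/P_K. GHK: Vm = 58.9·log₁₀[(Kₒ + α·Naₒ)/(Kᵢ + α·Naᵢ)].
10^(Vm/58.9) = 10^(-66.1/58.9) = 0.075467
So 0.075467·(Kᵢ + α·Naᵢ) = Kₒ + α·Naₒ → α = (0.075467·130.0 − 5.64) / (118.0 − 0.075467·26.1)
α = (9.811 − 5.64) / (118.0 − 1.97) = 4.171/116 = 0.03595

0.0359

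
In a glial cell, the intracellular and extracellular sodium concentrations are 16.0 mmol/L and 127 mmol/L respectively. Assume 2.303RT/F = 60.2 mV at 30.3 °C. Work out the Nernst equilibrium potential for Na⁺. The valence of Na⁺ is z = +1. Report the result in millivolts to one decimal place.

E = (60.2/z) · log₁₀([Na⁺]_out/[Na⁺]_in) with z = +1.
= (60.2/1) · log₁₀(127/16.0) = 60.20 · log₁₀(7.938)
= 60.20 · (0.8997) = 54.16 mV

54.2 mV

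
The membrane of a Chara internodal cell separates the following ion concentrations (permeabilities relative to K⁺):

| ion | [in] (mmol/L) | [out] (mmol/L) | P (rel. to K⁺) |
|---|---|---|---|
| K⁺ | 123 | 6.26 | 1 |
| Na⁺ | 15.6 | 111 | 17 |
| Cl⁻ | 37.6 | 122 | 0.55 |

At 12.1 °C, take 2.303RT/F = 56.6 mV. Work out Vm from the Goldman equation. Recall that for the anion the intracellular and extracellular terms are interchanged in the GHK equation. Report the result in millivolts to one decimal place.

35.3 mV

Vm = 56.6 · log₁₀[(Σ P·[cation]ₒ + Σ P·[anion]ᵢ) / (Σ P·[cation]ᵢ + Σ P·[anion]ₒ)]
Numerator = 1×6.26 + 17×111 + 0.55×37.6 = 1914
Denominator = 1×123 + 17×15.6 + 0.55×122 = 455.3
Vm = 56.6 · log₁₀(4.2037) = 56.6 × (0.6236) = 35.30 mV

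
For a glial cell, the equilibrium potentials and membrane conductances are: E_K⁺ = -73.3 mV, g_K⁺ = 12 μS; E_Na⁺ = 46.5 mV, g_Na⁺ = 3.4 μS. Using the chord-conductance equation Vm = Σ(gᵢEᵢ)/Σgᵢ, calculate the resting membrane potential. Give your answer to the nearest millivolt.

Σ gᵢEᵢ = 12·(-73.3) + 3.4·(46.5) = -721.50
Σ gᵢ = 12 + 3.4 = 15.4
Vm = -721.50 / 15.4 = -46.85 mV

-47 mV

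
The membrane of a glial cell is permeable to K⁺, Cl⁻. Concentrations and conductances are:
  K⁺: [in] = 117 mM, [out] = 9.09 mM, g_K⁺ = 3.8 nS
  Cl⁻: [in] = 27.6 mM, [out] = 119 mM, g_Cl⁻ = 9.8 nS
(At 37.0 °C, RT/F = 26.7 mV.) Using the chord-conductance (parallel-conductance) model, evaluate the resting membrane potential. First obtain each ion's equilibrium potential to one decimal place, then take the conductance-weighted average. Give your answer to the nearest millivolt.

E_K⁺ = (26.7/1)·ln(9.09/117) = -68.2 mV
E_Cl⁻ = (26.7/-1)·ln(119/27.6) = -39.0 mV
Vm = (Σ gᵢEᵢ)/(Σ gᵢ) = (3.8·-68.2 + 9.8·-39.0) / (3.8 + 9.8)
= -641.36 / 13.6 = -47.16 mV

-47 mV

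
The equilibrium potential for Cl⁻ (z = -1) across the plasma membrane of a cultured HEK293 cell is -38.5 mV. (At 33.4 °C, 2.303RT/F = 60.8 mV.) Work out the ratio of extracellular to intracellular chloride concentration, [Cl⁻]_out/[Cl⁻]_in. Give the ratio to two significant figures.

4.3

log₁₀([out]/[in]) = E·z/(60.8) = -38.5 × -1 / 60.8 = 0.6332
[out]/[in] = 10^(0.6332) = 4.298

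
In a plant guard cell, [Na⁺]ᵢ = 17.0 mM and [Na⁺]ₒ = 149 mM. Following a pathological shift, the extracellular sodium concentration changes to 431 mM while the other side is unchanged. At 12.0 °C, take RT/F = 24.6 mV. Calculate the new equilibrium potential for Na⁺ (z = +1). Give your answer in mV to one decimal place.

79.5 mV

After the shift: [Na⁺]_out = 431, [Na⁺]_in = 17.0 mM.
E_new = (24.6/1)·ln(431/17.0) = 24.60 · (3.2329) = 79.53 mV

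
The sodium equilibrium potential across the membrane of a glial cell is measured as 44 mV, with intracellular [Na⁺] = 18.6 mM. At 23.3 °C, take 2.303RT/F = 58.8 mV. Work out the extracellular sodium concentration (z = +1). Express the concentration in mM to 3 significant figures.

Nernst: E = (58.8/1) · log₁₀([out]/[in]), so log₁₀([out]/[in]) = 44.0 × 1 / 58.8 = 0.7483.
[out]/[in] = 10^(0.7483) = 5.601.
[out] = 5.601 × 18.6 = 104.2 mM.

104 mM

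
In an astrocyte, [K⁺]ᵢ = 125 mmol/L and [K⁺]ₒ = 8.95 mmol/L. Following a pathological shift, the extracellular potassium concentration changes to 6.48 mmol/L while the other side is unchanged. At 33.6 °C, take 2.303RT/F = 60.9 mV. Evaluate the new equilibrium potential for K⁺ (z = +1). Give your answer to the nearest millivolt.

-78 mV

After the shift: [K⁺]_out = 6.48, [K⁺]_in = 125 mmol/L.
E_new = (60.9/1)·log₁₀(6.48/125) = 60.90 · (-1.2853) = -78.28 mV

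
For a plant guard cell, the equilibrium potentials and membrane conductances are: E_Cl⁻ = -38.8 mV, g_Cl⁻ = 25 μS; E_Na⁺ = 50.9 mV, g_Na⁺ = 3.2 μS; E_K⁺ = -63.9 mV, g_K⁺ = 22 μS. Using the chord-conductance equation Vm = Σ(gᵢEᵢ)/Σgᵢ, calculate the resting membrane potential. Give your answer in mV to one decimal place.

-44.1 mV

Σ gᵢEᵢ = 25·(-38.8) + 3.2·(50.9) + 22·(-63.9) = -2212.92
Σ gᵢ = 25 + 3.2 + 22 = 50.2
Vm = -2212.92 / 50.2 = -44.08 mV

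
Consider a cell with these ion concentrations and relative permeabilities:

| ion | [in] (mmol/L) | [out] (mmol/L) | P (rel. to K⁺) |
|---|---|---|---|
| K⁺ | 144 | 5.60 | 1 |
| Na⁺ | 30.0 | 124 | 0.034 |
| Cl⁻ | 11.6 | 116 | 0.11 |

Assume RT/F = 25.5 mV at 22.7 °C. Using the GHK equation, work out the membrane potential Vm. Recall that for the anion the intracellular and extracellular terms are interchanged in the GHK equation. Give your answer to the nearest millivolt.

-68 mV

Vm = 25.5 · ln[(Σ P·[cation]ₒ + Σ P·[anion]ᵢ) / (Σ P·[cation]ᵢ + Σ P·[anion]ₒ)]
Numerator = 1×5.60 + 0.034×124 + 0.11×11.6 = 11.09
Denominator = 1×144 + 0.034×30.0 + 0.11×116 = 157.8
Vm = 25.5 · ln(0.0703) = 25.5 × (-2.6550) = -67.70 mV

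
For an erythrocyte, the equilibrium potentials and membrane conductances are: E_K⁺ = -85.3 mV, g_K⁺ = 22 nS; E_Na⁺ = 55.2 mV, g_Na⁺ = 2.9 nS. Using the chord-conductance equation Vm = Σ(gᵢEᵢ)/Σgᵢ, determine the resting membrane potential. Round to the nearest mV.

-69 mV

Σ gᵢEᵢ = 22·(-85.3) + 2.9·(55.2) = -1716.52
Σ gᵢ = 22 + 2.9 = 24.9
Vm = -1716.52 / 24.9 = -68.94 mV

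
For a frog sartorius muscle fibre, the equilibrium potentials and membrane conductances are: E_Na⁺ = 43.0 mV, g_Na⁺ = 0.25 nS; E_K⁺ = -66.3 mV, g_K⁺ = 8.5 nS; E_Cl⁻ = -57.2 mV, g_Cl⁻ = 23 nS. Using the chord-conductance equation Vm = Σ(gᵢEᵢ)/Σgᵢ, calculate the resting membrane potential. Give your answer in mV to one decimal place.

-58.8 mV

Σ gᵢEᵢ = 0.25·(43.0) + 8.5·(-66.3) + 23·(-57.2) = -1868.40
Σ gᵢ = 0.25 + 8.5 + 23 = 31.75
Vm = -1868.40 / 31.75 = -58.85 mV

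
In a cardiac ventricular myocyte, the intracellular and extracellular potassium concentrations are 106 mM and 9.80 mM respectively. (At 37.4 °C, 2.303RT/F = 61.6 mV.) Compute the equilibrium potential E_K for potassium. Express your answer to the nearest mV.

-64 mV

E = (61.6/z) · log₁₀([K⁺]_out/[K⁺]_in) with z = +1.
= (61.6/1) · log₁₀(9.80/106) = 61.60 · log₁₀(0.09245)
= 61.60 · (-1.0341) = -63.70 mV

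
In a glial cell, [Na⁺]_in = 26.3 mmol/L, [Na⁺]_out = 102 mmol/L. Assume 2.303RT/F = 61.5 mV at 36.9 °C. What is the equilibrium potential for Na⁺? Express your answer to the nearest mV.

36 mV

E = (61.5/z) · log₁₀([Na⁺]_out/[Na⁺]_in) with z = +1.
= (61.5/1) · log₁₀(102/26.3) = 61.50 · log₁₀(3.878)
= 61.50 · (0.5886) = 36.20 mV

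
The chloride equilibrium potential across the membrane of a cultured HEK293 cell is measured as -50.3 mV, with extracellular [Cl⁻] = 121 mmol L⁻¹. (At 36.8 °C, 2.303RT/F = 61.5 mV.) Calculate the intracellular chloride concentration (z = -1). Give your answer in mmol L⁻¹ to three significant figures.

18.4 mmol L⁻¹

Nernst: E = (61.5/-1) · log₁₀([out]/[in]), so log₁₀([out]/[in]) = -50.3 × -1 / 61.5 = 0.8179.
[out]/[in] = 10^(0.8179) = 6.575.
[in] = 121 / 6.575 = 18.4 mmol L⁻¹.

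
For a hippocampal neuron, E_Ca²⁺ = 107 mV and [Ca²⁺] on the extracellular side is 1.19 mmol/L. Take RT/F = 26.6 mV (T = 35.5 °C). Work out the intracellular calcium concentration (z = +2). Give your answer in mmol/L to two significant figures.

0.00038 mmol/L

Nernst: E = (26.6/2) · ln([out]/[in]), so ln([out]/[in]) = 107.0 × 2 / 26.6 = 8.0451.
[out]/[in] = e^(8.0451) = 3119.
[in] = 1.19 / 3119 = 0.0003816 mmol/L.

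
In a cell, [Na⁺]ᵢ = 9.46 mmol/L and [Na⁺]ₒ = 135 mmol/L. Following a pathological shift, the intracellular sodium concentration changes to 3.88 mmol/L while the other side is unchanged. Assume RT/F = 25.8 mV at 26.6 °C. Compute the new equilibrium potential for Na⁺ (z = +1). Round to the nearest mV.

After the shift: [Na⁺]_out = 135, [Na⁺]_in = 3.88 mmol/L.
E_new = (25.8/1)·ln(135/3.88) = 25.80 · (3.5494) = 91.58 mV

92 mV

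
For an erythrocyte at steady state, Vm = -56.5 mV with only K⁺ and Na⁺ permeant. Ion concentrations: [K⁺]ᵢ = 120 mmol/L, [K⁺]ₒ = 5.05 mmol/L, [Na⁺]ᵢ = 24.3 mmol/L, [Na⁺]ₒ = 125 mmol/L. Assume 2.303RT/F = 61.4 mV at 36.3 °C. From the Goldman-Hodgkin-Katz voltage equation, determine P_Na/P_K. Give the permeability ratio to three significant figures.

Let α = P_Na/P_K. GHK: Vm = 61.4·log₁₀[(Kₒ + α·Naₒ)/(Kᵢ + α·Naᵢ)].
10^(Vm/61.4) = 10^(-56.5/61.4) = 0.12017
So 0.12017·(Kᵢ + α·Naᵢ) = Kₒ + α·Naₒ → α = (0.12017·120.0 − 5.05) / (125.0 − 0.12017·24.3)
α = (14.42 − 5.05) / (125.0 − 2.92) = 9.371/122.1 = 0.07676

0.0768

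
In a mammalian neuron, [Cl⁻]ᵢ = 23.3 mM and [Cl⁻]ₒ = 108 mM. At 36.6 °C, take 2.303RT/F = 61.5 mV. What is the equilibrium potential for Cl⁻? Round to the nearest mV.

E = (61.5/z) · log₁₀([Cl⁻]_out/[Cl⁻]_in) with z = -1.
For an anion, dividing by z = -1 reverses the sign.
= (61.5/-1) · log₁₀(108/23.3) = -61.50 · log₁₀(4.635)
= -61.50 · (0.6661) = -40.96 mV

-41 mV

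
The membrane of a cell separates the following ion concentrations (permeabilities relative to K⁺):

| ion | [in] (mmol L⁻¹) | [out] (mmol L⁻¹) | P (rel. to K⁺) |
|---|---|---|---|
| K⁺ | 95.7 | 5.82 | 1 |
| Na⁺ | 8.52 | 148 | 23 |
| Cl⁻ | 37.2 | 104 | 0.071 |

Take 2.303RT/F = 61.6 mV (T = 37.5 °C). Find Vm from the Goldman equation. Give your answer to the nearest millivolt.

Vm = 61.6 · log₁₀[(Σ P·[cation]ₒ + Σ P·[anion]ᵢ) / (Σ P·[cation]ᵢ + Σ P·[anion]ₒ)]
Numerator = 1×5.82 + 23×148 + 0.071×37.2 = 3412
Denominator = 1×95.7 + 23×8.52 + 0.071×104 = 299
Vm = 61.6 · log₁₀(11.411) = 61.6 × (1.0573) = 65.13 mV

65 mV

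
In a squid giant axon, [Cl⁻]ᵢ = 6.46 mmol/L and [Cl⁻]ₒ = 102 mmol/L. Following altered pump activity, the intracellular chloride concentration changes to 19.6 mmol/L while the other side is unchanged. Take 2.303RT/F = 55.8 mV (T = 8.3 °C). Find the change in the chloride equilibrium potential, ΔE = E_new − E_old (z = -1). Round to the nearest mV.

E_old = (55.8/-1)·log₁₀(102/6.46) = -66.87 mV
E_new = (55.8/-1)·log₁₀(102/19.6) = -39.97 mV
ΔE = -39.97 − (-66.87) = 26.90 mV

27 mV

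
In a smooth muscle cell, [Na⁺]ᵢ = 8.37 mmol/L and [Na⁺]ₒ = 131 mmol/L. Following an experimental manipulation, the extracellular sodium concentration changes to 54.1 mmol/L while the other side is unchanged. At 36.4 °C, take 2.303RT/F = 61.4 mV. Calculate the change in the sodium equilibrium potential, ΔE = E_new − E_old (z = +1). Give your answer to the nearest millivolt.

E_old = (61.4/1)·log₁₀(131/8.37) = 73.35 mV
E_new = (61.4/1)·log₁₀(54.1/8.37) = 49.76 mV
ΔE = 49.76 − (73.35) = -23.58 mV

-24 mV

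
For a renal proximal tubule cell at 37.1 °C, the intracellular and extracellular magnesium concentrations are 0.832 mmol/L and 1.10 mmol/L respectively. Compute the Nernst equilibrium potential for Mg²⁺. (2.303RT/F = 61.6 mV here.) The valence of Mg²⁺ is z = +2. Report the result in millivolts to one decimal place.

E = (61.6/z) · log₁₀([Mg²⁺]_out/[Mg²⁺]_in) with z = +2.
= (61.6/2) · log₁₀(1.10/0.832) = 30.80 · log₁₀(1.322)
= 30.80 · (0.1213) = 3.74 mV

3.7 mV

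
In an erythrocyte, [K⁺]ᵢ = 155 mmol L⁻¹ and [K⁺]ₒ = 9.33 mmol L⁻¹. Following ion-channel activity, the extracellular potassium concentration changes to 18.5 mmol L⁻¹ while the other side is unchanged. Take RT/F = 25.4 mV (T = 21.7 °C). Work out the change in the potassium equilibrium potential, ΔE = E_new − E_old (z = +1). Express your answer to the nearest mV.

E_old = (25.4/1)·ln(9.33/155) = -71.38 mV
E_new = (25.4/1)·ln(18.5/155) = -53.99 mV
ΔE = -53.99 − (-71.38) = 17.39 mV

17 mV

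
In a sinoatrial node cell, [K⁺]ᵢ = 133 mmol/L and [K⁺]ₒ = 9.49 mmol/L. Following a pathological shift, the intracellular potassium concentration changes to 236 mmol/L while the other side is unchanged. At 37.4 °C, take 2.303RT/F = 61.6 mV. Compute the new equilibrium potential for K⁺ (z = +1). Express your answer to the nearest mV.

-86 mV

After the shift: [K⁺]_out = 9.49, [K⁺]_in = 236 mmol/L.
E_new = (61.6/1)·log₁₀(9.49/236) = 61.60 · (-1.3956) = -85.97 mV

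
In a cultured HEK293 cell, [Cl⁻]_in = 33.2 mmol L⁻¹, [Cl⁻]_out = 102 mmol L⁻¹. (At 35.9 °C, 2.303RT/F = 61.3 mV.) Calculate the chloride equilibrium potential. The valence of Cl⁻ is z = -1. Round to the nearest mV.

E = (61.3/z) · log₁₀([Cl⁻]_out/[Cl⁻]_in) with z = -1.
For an anion, dividing by z = -1 reverses the sign.
= (61.3/-1) · log₁₀(102/33.2) = -61.30 · log₁₀(3.072)
= -61.30 · (0.4875) = -29.88 mV

-30 mV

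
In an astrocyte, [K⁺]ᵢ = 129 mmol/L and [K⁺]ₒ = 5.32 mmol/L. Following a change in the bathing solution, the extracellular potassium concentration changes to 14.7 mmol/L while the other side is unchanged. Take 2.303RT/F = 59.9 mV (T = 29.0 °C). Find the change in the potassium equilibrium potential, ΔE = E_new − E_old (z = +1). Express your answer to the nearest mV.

E_old = (59.9/1)·log₁₀(5.32/129) = -82.94 mV
E_new = (59.9/1)·log₁₀(14.7/129) = -56.50 mV
ΔE = -56.50 − (-82.94) = 26.44 mV

26 mV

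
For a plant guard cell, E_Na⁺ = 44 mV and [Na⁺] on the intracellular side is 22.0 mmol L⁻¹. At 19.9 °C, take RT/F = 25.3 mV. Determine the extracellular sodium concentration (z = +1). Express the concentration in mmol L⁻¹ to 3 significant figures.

125 mmol L⁻¹

Nernst: E = (25.3/1) · ln([out]/[in]), so ln([out]/[in]) = 44.0 × 1 / 25.3 = 1.7391.
[out]/[in] = e^(1.7391) = 5.692.
[out] = 5.692 × 22.0 = 125.2 mmol L⁻¹.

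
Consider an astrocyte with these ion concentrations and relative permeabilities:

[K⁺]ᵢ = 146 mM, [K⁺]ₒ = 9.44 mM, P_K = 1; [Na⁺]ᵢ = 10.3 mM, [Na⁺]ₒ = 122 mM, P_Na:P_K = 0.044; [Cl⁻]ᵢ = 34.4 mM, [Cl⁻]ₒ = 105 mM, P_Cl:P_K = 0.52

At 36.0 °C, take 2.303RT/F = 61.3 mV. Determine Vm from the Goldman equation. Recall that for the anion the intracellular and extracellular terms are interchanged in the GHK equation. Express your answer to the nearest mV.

-48 mV

Vm = 61.3 · log₁₀[(Σ P·[cation]ₒ + Σ P·[anion]ᵢ) / (Σ P·[cation]ᵢ + Σ P·[anion]ₒ)]
Numerator = 1×9.44 + 0.044×122 + 0.52×34.4 = 32.7
Denominator = 1×146 + 0.044×10.3 + 0.52×105 = 201.1
Vm = 61.3 · log₁₀(0.16262) = 61.3 × (-0.7888) = -48.35 mV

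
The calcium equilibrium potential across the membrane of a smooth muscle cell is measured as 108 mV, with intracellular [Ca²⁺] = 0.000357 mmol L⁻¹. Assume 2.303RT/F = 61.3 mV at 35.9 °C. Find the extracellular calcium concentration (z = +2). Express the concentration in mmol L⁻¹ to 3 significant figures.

1.19 mmol L⁻¹

Nernst: E = (61.3/2) · log₁₀([out]/[in]), so log₁₀([out]/[in]) = 108.0 × 2 / 61.3 = 3.5237.
[out]/[in] = 10^(3.5237) = 3339.
[out] = 3339 × 0.000357 = 1.192 mmol L⁻¹.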